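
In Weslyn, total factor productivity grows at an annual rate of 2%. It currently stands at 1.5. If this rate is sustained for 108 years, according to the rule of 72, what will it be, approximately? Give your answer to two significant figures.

Doubling time ≈ 72/2 = 36.00 years.
108 years is 108/36.00 ≈ 3.00 doublings, a factor of 2^3.00 ≈ 8.00.
1.5 × 8.00 ≈ 12.

about 12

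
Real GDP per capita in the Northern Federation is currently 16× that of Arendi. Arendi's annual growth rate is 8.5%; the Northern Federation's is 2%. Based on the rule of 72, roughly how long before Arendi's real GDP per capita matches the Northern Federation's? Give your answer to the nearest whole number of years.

approximately 44 years

Arendi gains on the Northern Federation at 8.5% − 2% = 6.5 points a year.
At that relative rate the gap halves every 72/6.5 ≈ 11.08 years.
A 16× gap closes after 4 halvings: 4 × 11.08 ≈ 44 years.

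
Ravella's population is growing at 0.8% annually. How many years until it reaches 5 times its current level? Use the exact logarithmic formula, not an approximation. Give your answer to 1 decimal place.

t = ln(5) / ln(1 + 0.008) = 1.6094 / 0.007968 ≈ 201.98.

202.0 years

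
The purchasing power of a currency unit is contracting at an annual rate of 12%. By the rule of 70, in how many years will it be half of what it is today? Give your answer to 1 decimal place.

Falling at 12%, it halves about every 70/12 = 5.83 years.

≈ 5.8 years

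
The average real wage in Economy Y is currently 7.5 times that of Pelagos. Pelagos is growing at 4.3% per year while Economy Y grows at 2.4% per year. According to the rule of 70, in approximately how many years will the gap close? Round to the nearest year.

Pelagos gains on Economy Y at 4.3% − 2.4% = 1.9 points a year.
At that relative rate the gap halves every 70/1.9 ≈ 36.84 years.
A 7.5 times gap takes log₂(7.5) ≈ 2.91 halvings to close: 2.91 × 36.84 ≈ 107 years.

≈ 107 years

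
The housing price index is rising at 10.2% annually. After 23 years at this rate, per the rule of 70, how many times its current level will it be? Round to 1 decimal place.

Doubles every ≈ 6.86 years (70/10.2).
23 years is 3.35 doublings; 2^3.35 ≈ 10.2×.

around 10.2 times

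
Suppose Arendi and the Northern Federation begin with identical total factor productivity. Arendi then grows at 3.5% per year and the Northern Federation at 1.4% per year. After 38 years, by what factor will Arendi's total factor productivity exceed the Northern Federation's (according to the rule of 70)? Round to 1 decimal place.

about 2.2 times

Arendi pulls ahead at 2.1 pp per year, so the ratio doubles every 70/2.1 ≈ 33.33 years.
In 38 years that's 1.14 doublings: 2^1.14 ≈ 2.2.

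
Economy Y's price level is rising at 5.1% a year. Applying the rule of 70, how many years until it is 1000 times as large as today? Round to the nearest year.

One doubling takes 70/5.1 = 13.73 years.
1000× is log₂ 1000 ≈ 9.97 doublings, so ≈ 9.97 × 13.73 = 137 years.

around 137 years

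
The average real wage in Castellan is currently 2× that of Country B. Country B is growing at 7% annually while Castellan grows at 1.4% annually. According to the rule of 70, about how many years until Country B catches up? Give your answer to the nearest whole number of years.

≈ 13 years

What matters is the difference: 5.6 pp.
Rule of 70 on the gap: the ratio halves every 70/5.6 ≈ 12.50 years.
A 2× gap closes after 1 halving: 1 × 12.50 ≈ 13 years.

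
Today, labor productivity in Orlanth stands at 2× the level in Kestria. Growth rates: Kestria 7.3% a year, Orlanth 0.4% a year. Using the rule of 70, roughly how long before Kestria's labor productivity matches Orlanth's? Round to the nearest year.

about 10 years

What matters is the difference: 6.9 pp.
Rule of 70 on the gap: the ratio halves every 70/6.9 ≈ 10.14 years.
A 2× gap closes after 1 halving: 1 × 10.14 ≈ 10 years.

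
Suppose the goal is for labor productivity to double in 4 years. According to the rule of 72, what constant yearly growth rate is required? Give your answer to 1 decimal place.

18.0% per year

72 / 4 ≈ 18.00, so about 18.0% per year.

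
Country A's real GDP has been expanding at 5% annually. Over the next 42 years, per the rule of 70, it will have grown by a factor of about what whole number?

At 5% one doubling takes ≈ 14.00 years; 42 years is 3 of them, so ×8.

≈ 8 times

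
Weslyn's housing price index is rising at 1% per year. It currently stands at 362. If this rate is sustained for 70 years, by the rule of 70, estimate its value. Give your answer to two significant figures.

about 720

Doubling time ≈ 70/1 = 70.00 years.
70 years is 70/70.00 ≈ 1.00 doublings, a factor of 2^1.00 ≈ 2.00.
362 × 2.00 ≈ 720.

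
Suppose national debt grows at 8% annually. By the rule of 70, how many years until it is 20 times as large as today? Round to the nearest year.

One doubling takes 70/8 = 8.75 years.
20× is log₂ 20 ≈ 4.32 doublings, so ≈ 4.32 × 8.75 = 38 years.

≈ 38 years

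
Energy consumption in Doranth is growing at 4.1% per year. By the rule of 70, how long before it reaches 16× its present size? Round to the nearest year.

Doubling time ≈ 70/4.1 = 17.07 years.
Getting to 16× needs 4 doublings: 4 × 17.07 ≈ 68 years.

68 years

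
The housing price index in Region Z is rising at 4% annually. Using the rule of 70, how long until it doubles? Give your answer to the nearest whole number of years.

70/4 ≈ 17.50, so it doubles roughly every 18 years.

roughly 18 years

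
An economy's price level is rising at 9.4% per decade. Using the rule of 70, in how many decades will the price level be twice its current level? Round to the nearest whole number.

70/9.4 ≈ 7.45, so it doubles roughly every 7 decades.

approximately 7 decades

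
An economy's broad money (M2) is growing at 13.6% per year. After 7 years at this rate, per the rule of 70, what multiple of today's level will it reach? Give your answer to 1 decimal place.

around 2.6 times

Doubles every ≈ 5.15 years (70/13.6).
7 years is 1.36 doublings; 2^1.36 ≈ 2.6×.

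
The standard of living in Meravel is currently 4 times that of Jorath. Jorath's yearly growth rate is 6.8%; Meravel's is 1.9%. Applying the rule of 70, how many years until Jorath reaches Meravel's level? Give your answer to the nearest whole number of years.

roughly 29 years

What matters is the difference: 4.9 pp.
Rule of 70 on the gap: the ratio halves every 70/4.9 ≈ 14.29 years.
A 4 times gap closes after 2 halvings: 2 × 14.29 ≈ 29 years.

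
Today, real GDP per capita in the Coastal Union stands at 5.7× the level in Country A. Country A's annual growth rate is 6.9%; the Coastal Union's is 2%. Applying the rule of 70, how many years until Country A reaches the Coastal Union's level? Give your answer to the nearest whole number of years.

The growth-rate gap is 6.9% − 2% = 4.9 percentage points.
So the ratio between them halves every 70/4.9 ≈ 14.29 years.
A 5.7× gap takes log₂(5.7) ≈ 2.51 halvings to close: 2.51 × 14.29 ≈ 36 years.

about 36 years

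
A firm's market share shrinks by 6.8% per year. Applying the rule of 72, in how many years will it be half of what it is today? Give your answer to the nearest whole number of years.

The rule works in reverse for decay: 72/6.8 ≈ 10.59 years to halve.

≈ 11 years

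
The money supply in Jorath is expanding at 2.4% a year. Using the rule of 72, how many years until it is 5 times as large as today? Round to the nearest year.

One doubling takes 72/2.4 = 30.00 years.
5× is log₂ 5 ≈ 2.32 doublings, so ≈ 2.32 × 30.00 = 70 years.

70 years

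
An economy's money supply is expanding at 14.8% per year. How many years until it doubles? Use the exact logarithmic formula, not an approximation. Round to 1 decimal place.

5.0 years

t = ln(2) / ln(1 + 0.148) = 0.6931 / 0.138021 ≈ 5.02.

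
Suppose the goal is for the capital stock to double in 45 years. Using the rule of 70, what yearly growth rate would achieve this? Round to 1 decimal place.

70 / 45 ≈ 1.56, so about 1.6% per year.

1.6%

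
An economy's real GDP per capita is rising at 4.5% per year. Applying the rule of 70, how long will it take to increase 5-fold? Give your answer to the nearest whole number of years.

approximately 36 years

At 4.5% it doubles every 70/4.5 ≈ 15.56 years.
Reaching 5× takes log₂(5) ≈ 2.32 doublings.
2.32 × 15.56 ≈ 36 years.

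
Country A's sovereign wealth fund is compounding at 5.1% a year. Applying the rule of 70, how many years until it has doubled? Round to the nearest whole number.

At 5.1%, doubling takes about 70/5.1 = 13.73 years.

approximately 14 years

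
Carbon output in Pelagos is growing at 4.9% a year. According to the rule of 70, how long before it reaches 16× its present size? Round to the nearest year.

Doubling time ≈ 70/4.9 = 14.29 years.
Getting to 16× needs 4 doublings: 4 × 14.29 ≈ 57 years.

about 57 years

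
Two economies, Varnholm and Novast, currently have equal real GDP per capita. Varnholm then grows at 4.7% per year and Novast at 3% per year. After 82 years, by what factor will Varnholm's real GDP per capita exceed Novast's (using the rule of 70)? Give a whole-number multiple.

Varnholm pulls ahead at 1.7 pp per year, so the ratio doubles every 70/1.7 ≈ 41.18 years.
In 82 years that's 1.99 doublings: 2^1.99 ≈ 4.

about 4 times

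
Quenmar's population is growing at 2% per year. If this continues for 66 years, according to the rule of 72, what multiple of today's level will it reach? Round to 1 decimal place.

Doubles every ≈ 36.00 years (72/2).
66 years is 1.83 doublings; 2^1.83 ≈ 3.6×.

roughly 3.6 times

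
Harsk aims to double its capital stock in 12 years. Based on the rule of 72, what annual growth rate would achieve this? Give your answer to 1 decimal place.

72 / 12 ≈ 6.00, so about 6.0% annually.

≈ 6.0%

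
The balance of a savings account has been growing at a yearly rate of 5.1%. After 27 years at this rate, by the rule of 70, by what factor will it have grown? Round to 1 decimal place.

Doubling time ≈ 70/5.1 = 13.73 years.
27 years / 13.73 ≈ 1.97 doublings → factor 2^1.97 ≈ 3.9.

around 3.9 times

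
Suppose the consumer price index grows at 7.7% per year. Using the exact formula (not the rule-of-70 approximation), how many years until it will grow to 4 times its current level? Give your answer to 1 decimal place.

t = ln(4) / ln(1 + 0.077) = 1.3863 / 0.074179 ≈ 18.69.

18.7 years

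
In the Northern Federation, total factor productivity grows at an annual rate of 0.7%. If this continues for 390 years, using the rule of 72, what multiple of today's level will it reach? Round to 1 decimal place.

approximately 13.8 times

Doubles every ≈ 102.86 years (72/0.7).
390 years is 3.79 doublings; 2^3.79 ≈ 13.8×.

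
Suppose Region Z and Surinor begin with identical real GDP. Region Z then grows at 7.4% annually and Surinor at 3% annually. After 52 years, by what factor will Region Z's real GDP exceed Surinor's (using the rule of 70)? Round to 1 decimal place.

9.6 times

Only the 4.4-point difference matters.
70/4.4 ≈ 15.91 years per doubling of the ratio; 52 years gives 3.27 doublings, so ≈ 9.6×.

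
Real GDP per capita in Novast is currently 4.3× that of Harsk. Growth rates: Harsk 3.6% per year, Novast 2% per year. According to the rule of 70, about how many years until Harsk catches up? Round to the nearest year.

Harsk gains on Novast at 3.6% − 2% = 1.6 points a year.
At that relative rate the gap halves every 70/1.6 ≈ 43.75 years.
A 4.3× gap takes log₂(4.3) ≈ 2.10 halvings to close: 2.10 × 43.75 ≈ 92 years.

around 92 years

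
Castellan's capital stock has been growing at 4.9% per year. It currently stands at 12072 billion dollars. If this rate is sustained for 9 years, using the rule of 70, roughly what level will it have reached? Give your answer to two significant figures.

approximately 19000 billion dollars

It doubles every 70/4.9 ≈ 14.29 years, so 9 years is 0.63 doublings.
2^0.63 ≈ 1.55; 12072 × 1.55 ≈ 19000 billion dollars.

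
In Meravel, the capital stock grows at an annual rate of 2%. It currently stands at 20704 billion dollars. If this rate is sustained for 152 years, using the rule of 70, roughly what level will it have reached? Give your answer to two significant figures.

about 420000 billion dollars

It doubles every 70/2 ≈ 35.00 years, so 152 years is 4.34 doublings.
2^4.34 ≈ 20.25; 20704 × 20.25 ≈ 420000 billion dollars.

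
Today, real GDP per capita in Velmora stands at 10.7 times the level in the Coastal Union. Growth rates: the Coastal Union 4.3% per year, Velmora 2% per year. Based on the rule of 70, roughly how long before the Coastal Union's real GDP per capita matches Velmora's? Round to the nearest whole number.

What matters is the difference: 2.3 pp.
Rule of 70 on the gap: the ratio halves every 70/2.3 ≈ 30.43 years.
A 10.7 times gap takes log₂(10.7) ≈ 3.42 halvings to close: 3.42 × 30.43 ≈ 104 years.

about 104 years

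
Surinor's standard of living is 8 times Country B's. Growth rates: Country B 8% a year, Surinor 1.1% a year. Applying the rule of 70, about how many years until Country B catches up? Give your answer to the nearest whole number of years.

The growth-rate gap is 8% − 1.1% = 6.9 percentage points.
So the ratio between them halves every 70/6.9 ≈ 10.14 years.
An 8 times gap closes after 3 halvings: 3 × 10.14 ≈ 30 years.

around 30 years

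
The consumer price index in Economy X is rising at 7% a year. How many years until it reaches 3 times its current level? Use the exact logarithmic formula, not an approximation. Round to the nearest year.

t = ln(3) / ln(1 + 0.07) = 1.0986 / 0.067659 ≈ 16.24.
≈ 16 years.

16 years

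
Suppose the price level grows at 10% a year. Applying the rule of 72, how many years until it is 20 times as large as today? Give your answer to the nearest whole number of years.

roughly 31 years

Doubling time ≈ 72/10 = 7.20 years.
Reaching 20× takes log₂(20) ≈ 4.32 doublings.
4.32 × 7.20 ≈ 31 years.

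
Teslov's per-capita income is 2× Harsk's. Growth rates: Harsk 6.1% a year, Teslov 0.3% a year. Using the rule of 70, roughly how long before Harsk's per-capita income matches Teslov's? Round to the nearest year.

The growth-rate gap is 6.1% − 0.3% = 5.8 percentage points.
So the ratio between them halves every 70/5.8 ≈ 12.07 years.
A 2× gap closes after 1 halving: 1 × 12.07 ≈ 12 years.

approximately 12 years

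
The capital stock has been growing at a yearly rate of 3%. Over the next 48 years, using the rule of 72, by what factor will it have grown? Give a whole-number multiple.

approximately 4 times

At 3% one doubling takes ≈ 24.00 years; 48 years is 2 of them, so ×4.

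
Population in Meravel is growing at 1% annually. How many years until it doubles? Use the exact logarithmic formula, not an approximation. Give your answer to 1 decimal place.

69.7 years

t = ln(2) / ln(1 + 0.01) = 0.6931 / 0.009950 ≈ 69.66.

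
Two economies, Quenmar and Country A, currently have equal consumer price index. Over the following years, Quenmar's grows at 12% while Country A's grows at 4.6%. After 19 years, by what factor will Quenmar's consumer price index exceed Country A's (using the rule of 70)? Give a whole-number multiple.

about 4 times

Rate gap = 12% − 4.6% = 7.4 points.
The ratio doubles every 70/7.4 ≈ 9.46 years.
19/9.46 ≈ 2.01 doublings → ratio ≈ 2^2.01 ≈ 4.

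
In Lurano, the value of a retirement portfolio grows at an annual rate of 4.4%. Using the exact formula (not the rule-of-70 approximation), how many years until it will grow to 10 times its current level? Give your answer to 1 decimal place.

53.5 years

t = ln(10) / ln(1 + 0.044) = 2.3026 / 0.043059 ≈ 53.48.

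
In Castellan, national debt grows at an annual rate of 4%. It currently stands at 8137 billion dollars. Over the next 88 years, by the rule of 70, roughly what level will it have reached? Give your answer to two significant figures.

270000 billion dollars

Doubling time ≈ 70/4 = 17.50 years.
88 years is 88/17.50 ≈ 5.03 doublings, a factor of 2^5.03 ≈ 32.67.
8137 × 32.67 ≈ 270000 billion dollars.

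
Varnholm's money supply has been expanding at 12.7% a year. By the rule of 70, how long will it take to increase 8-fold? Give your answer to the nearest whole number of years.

One doubling takes 70/12.7 = 5.51 years.
Getting to 8× needs 3 doublings: 3 × 5.51 ≈ 17 years.

about 17 years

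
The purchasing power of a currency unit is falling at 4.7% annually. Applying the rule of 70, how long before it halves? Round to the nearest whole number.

15 years

Falling at 4.7%, it halves about every 70/4.7 = 14.89 years.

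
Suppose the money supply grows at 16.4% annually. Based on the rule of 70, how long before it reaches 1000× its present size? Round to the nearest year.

At 16.4% it doubles every 70/16.4 ≈ 4.27 years.
1000× is log₂ 1000 ≈ 9.97 doublings, so ≈ 9.97 × 4.27 = 43 years.

about 43 years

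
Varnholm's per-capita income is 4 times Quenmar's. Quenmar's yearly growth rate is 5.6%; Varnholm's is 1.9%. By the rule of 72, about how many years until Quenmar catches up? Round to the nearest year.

roughly 39 years

What matters is the difference: 3.7 pp.
Rule of 72 on the gap: the ratio halves every 72/3.7 ≈ 19.46 years.
A 4 times gap closes after 2 halvings: 2 × 19.46 ≈ 39 years.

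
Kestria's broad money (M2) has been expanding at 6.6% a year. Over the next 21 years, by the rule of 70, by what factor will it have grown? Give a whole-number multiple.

At 6.6% one doubling takes ≈ 10.61 years; 21 years is 2 of them, so ×4.

about 4 times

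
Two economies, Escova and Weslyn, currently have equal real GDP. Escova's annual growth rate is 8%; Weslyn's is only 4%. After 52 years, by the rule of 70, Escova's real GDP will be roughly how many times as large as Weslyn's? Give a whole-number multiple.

Only the 4-point difference matters.
70/4 ≈ 17.50 years per doubling of the ratio; 52 years gives 2.97 doublings, so ≈ 8×.

roughly 8 times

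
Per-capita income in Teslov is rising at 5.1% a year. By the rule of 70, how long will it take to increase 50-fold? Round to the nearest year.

approximately 77 years

Doubling time ≈ 70/5.1 = 13.73 years.
Reaching 50× takes log₂(50) ≈ 5.64 doublings.
5.64 × 13.73 ≈ 77 years.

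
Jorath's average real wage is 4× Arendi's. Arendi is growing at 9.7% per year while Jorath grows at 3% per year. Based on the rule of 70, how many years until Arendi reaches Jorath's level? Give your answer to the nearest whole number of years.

around 21 years

What matters is the difference: 6.7 pp.
Rule of 70 on the gap: the ratio halves every 70/6.7 ≈ 10.45 years.
A 4× gap closes after 2 halvings: 2 × 10.45 ≈ 21 years.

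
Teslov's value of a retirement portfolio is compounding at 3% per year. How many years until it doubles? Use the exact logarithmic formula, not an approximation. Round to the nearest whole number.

23 years

t = ln(2) / ln(1 + 0.03) = 0.6931 / 0.029559 ≈ 23.45.
≈ 23 years.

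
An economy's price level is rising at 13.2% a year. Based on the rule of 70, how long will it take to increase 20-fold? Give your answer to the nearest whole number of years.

One doubling takes 70/13.2 = 5.30 years.
20× is log₂ 20 ≈ 4.32 doublings, so ≈ 4.32 × 5.30 = 23 years.

approximately 23 years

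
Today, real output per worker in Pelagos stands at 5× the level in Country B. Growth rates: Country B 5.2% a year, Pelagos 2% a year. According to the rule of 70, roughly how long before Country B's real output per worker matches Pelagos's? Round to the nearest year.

Country B gains on Pelagos at 5.2% − 2% = 3.2 points a year.
At that relative rate the gap halves every 70/3.2 ≈ 21.88 years.
A 5× gap takes log₂(5) ≈ 2.32 halvings to close: 2.32 × 21.88 ≈ 51 years.

approximately 51 years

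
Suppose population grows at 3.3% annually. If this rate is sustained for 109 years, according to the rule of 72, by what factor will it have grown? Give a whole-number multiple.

Doubling time ≈ 72/3.3 = 21.82 years.
109/21.82 ≈ 5 doublings, so about 2^5 = 32×.

roughly 32 times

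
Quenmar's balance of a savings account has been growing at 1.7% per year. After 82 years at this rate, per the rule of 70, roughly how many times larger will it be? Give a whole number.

70/1.7 ≈ 41.18 years per doubling.
82 years fits 2 doublings: 2^2 = 4.

around 4 times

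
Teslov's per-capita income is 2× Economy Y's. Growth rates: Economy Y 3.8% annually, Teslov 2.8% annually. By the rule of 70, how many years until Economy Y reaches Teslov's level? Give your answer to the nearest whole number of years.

Economy Y gains on Teslov at 3.8% − 2.8% = 1 point a year.
At that relative rate the gap halves every 70/1 ≈ 70.00 years.
A 2× gap closes after 1 halving: 1 × 70.00 ≈ 70 years.

≈ 70 years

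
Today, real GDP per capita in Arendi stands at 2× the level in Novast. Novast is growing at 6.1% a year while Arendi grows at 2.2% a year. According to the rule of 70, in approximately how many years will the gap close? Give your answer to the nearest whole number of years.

18 years

The growth-rate gap is 6.1% − 2.2% = 3.9 percentage points.
So the ratio between them halves every 70/3.9 ≈ 17.95 years.
A 2× gap closes after 1 halving: 1 × 17.95 ≈ 18 years.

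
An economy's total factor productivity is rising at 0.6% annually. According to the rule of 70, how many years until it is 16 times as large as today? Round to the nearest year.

about 467 years

Doubling time ≈ 70/0.6 = 116.67 years.
Getting to 16× needs 4 doublings: 4 × 116.67 ≈ 467 years.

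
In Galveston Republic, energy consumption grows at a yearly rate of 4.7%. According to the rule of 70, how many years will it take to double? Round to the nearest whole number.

about 15 years

Doubling time ≈ 70 / 4.7 = 14.89 years.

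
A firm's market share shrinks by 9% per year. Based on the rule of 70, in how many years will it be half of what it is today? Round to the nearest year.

The rule works in reverse for decay: 70/9 ≈ 7.78 years to halve.

8 years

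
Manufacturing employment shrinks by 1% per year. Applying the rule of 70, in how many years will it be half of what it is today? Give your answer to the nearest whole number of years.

Halving time ≈ 70 / 1 = 70.00 → 70 years.

roughly 70 years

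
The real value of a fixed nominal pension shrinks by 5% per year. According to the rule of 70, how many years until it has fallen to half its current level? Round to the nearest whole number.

Falling at 5%, it halves about every 70/5 = 14.00 years.

≈ 14 years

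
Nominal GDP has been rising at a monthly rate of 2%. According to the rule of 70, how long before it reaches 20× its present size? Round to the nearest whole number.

Doubling time ≈ 70/2 = 35.00 months.
20× is log₂ 20 ≈ 4.32 doublings, so ≈ 4.32 × 35.00 = 151 months.

approximately 151 months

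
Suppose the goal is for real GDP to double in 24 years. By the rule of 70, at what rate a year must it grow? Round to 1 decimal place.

70 / 24 ≈ 2.92, so about 2.9% a year.

≈ 2.9%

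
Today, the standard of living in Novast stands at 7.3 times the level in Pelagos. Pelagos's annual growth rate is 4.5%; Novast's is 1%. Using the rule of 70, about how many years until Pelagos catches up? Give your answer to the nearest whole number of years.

≈ 57 years

The growth-rate gap is 4.5% − 1% = 3.5 percentage points.
So the ratio between them halves every 70/3.5 ≈ 20.00 years.
A 7.3 times gap takes log₂(7.3) ≈ 2.87 halvings to close: 2.87 × 20.00 ≈ 57 years.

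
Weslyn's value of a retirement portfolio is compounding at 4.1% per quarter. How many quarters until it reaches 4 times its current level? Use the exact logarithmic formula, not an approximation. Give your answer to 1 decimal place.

t = ln(4) / ln(1 + 0.041) = 1.3863 / 0.040182 ≈ 34.50.

34.5 quarters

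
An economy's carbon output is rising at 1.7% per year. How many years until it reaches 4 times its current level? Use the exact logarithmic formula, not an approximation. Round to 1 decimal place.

t = ln(4) / ln(1 + 0.017) = 1.3863 / 0.016857 ≈ 82.24.

82.2 years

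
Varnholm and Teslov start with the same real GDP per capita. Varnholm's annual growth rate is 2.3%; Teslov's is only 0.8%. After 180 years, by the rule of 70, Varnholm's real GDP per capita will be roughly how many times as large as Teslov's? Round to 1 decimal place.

Only the 1.5-point difference matters.
70/1.5 ≈ 46.67 years per doubling of the ratio; 180 years gives 3.86 doublings, so ≈ 14.5×.

roughly 14.5 times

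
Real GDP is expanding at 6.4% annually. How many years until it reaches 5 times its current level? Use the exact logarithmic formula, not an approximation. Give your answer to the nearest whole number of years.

26 years

t = ln(5) / ln(1 + 0.064) = 1.6094 / 0.062035 ≈ 25.94.
≈ 26 years.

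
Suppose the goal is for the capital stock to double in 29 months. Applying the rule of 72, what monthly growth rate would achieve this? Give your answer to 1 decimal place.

72 / 29 ≈ 2.48, so about 2.5% per month.

≈ 2.5%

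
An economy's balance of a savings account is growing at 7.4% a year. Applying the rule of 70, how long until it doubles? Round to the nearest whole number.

≈ 9 years

70/7.4 ≈ 9.46, so it doubles roughly every 9 years.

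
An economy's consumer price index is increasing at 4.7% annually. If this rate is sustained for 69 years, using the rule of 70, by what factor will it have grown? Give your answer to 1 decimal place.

Doubling time ≈ 70/4.7 = 14.89 years.
69 years / 14.89 ≈ 4.63 doublings → factor 2^4.63 ≈ 24.8.

approximately 24.8 times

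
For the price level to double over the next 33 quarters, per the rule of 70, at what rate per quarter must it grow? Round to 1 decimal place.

70 / 33 ≈ 2.12, so about 2.1% per quarter.

roughly 2.1% per quarter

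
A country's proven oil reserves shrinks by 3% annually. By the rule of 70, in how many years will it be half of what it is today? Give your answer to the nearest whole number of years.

≈ 23 years

Falling at 3%, it halves about every 70/3 = 23.33 years.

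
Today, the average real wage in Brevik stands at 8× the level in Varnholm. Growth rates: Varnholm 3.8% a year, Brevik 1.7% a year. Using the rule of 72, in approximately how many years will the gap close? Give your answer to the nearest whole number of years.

The growth-rate gap is 3.8% − 1.7% = 2.1 percentage points.
So the ratio between them halves every 72/2.1 ≈ 34.29 years.
An 8× gap closes after 3 halvings: 3 × 34.29 ≈ 103 years.

around 103 years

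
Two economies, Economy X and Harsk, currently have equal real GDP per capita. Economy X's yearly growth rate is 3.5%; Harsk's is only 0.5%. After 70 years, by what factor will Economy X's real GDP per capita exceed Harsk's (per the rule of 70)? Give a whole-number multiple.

Only the 3-point difference matters.
70/3 ≈ 23.33 years per doubling of the ratio; 70 years gives 3.00 doublings, so ≈ 8×.

around 8 times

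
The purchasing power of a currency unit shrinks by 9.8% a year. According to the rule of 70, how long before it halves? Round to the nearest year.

approximately 7 years

The rule works in reverse for decay: 70/9.8 ≈ 7.14 years to halve.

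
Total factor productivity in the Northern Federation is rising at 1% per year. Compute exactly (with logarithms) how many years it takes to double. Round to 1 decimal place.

t = ln(2) / ln(1 + 0.01) = 0.6931 / 0.009950 ≈ 69.66.

69.7 years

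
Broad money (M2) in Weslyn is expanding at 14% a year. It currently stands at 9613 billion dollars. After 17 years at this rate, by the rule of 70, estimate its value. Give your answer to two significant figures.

roughly 100000 billion dollars

Doubling time ≈ 70/14 = 5.00 years.
17 years is 17/5.00 ≈ 3.40 doublings, a factor of 2^3.40 ≈ 10.56.
9613 × 10.56 ≈ 100000 billion dollars.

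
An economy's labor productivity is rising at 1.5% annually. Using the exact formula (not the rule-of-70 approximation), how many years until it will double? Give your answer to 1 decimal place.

t = ln(2) / ln(1 + 0.015) = 0.6931 / 0.014889 ≈ 46.55.

46.6 years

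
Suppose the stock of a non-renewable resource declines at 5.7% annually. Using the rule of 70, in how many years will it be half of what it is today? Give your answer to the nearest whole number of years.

roughly 12 years

Falling at 5.7%, it halves about every 70/5.7 = 12.28 years.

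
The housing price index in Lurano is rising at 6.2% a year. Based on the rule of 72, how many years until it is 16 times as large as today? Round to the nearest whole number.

≈ 46 years

Doubling time ≈ 72/6.2 = 11.61 years.
16× is 4 doublings, so 4 × 11.61 ≈ 46 years.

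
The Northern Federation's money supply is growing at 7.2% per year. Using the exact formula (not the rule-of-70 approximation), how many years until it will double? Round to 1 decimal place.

t = ln(2) / ln(1 + 0.072) = 0.6931 / 0.069526 ≈ 9.97.

10.0 years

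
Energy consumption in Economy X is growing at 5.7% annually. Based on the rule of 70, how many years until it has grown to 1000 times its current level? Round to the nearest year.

Doubling time ≈ 70/5.7 = 12.28 years.
Reaching 1000× takes log₂(1000) ≈ 9.97 doublings.
9.97 × 12.28 ≈ 122 years.

122 years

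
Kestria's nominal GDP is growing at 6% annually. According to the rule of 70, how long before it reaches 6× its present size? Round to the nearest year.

At 6% it doubles every 70/6 ≈ 11.67 years.
6× is log₂ 6 ≈ 2.58 doublings, so ≈ 2.58 × 11.67 = 30 years.

≈ 30 years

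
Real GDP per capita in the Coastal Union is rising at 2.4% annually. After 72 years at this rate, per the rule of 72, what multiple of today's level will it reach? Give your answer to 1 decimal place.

approximately 5.3 times

Doubling time ≈ 72/2.4 = 30.00 years.
72 years / 30.00 ≈ 2.40 doublings → factor 2^2.40 ≈ 5.3.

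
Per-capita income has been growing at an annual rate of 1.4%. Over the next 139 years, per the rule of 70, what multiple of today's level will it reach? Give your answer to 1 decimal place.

Doubling time ≈ 70/1.4 = 50.00 years.
139 years / 50.00 ≈ 2.78 doublings → factor 2^2.78 ≈ 6.9.

about 6.9 times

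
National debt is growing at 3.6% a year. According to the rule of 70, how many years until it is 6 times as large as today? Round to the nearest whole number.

approximately 50 years

At 3.6% it doubles every 70/3.6 ≈ 19.44 years.
6× is log₂ 6 ≈ 2.58 doublings, so ≈ 2.58 × 19.44 = 50 years.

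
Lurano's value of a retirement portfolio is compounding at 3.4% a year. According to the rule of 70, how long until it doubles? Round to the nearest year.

about 21 years

Doubling time ≈ 70 / 3.4 = 20.59 years.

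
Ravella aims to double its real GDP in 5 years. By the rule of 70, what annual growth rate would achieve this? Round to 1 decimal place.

70 / 5 ≈ 14.00, so about 14.0% a year.

roughly 14.0%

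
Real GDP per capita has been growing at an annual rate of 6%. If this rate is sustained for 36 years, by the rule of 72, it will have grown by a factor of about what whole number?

around 8 times

72/6 ≈ 12.00 years per doubling.
36 years fits 3 doublings: 2^3 = 8.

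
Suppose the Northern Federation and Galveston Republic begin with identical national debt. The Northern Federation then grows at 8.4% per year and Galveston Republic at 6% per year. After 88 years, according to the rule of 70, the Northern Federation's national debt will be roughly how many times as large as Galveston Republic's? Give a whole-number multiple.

8 times

the Northern Federation pulls ahead at 2.4 pp per year, so the ratio doubles every 70/2.4 ≈ 29.17 years.
In 88 years that's 3.02 doublings: 2^3.02 ≈ 8.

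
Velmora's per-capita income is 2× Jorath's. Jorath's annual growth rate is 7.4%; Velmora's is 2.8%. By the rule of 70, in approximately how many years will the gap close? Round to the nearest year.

What matters is the difference: 4.6 pp.
Rule of 70 on the gap: the ratio halves every 70/4.6 ≈ 15.22 years.
A 2× gap closes after 1 halving: 1 × 15.22 ≈ 15 years.

around 15 years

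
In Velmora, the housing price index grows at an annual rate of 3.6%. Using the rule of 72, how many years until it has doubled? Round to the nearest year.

about 20 years

Doubling time ≈ 72 / 3.6 = 20.00 years.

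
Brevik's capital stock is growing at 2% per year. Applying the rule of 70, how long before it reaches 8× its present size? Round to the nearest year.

At 2% it doubles every 70/2 ≈ 35.00 years.
8× is 3 doublings, so 3 × 35.00 ≈ 105 years.

approximately 105 years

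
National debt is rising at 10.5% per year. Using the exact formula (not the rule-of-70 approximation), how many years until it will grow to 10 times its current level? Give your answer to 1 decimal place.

t = ln(10) / ln(1 + 0.105) = 2.3026 / 0.099845 ≈ 23.06.

23.1 years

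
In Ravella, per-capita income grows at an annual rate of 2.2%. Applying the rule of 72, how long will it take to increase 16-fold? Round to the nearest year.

One doubling takes 72/2.2 = 32.73 years.
16× is 4 doublings, so 4 × 32.73 ≈ 131 years.

around 131 years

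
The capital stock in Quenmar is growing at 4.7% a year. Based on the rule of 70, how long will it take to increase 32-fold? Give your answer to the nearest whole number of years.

Doubling time ≈ 70/4.7 = 14.89 years.
Getting to 32× needs 5 doublings: 5 × 14.89 ≈ 74 years.

around 74 years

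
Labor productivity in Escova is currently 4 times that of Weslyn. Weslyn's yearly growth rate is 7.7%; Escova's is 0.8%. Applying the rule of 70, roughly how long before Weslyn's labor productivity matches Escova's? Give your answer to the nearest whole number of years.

Weslyn gains on Escova at 7.7% − 0.8% = 6.9 points a year.
At that relative rate the gap halves every 70/6.9 ≈ 10.14 years.
A 4 times gap closes after 2 halvings: 2 × 10.14 ≈ 20 years.

approximately 20 years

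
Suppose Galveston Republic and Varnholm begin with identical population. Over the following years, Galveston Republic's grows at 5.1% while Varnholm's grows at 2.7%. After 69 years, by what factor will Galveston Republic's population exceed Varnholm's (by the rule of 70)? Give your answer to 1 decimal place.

roughly 5.2 times

Only the 2.4-point difference matters.
70/2.4 ≈ 29.17 years per doubling of the ratio; 69 years gives 2.37 doublings, so ≈ 5.2×.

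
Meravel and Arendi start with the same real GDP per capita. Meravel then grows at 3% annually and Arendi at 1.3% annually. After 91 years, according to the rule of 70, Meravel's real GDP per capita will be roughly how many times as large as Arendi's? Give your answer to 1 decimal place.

≈ 4.6 times

Rate gap = 3% − 1.3% = 1.7 points.
The ratio doubles every 70/1.7 ≈ 41.18 years.
91/41.18 ≈ 2.21 doublings → ratio ≈ 2^2.21 ≈ 4.6.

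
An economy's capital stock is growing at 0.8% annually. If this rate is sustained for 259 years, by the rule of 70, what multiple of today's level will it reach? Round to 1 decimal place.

Doubling time ≈ 70/0.8 = 87.50 years.
259 years / 87.50 ≈ 2.96 doublings → factor 2^2.96 ≈ 7.8.

7.8 times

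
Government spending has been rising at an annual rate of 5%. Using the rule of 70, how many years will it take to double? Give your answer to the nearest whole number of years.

roughly 14 years

Doubling time ≈ 70 / 5 = 14.00 years.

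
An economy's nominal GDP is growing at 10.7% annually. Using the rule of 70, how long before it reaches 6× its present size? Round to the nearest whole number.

approximately 17 years

Doubling time ≈ 70/10.7 = 6.54 years.
6× is log₂ 6 ≈ 2.58 doublings, so ≈ 2.58 × 6.54 = 17 years.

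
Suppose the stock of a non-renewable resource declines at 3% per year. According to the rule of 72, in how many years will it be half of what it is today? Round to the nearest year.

Halving time ≈ 72 / 3 = 24.00 → 24 years.

roughly 24 years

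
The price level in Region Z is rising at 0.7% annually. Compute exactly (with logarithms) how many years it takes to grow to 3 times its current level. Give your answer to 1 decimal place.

157.5 years

t = ln(3) / ln(1 + 0.007) = 1.0986 / 0.006976 ≈ 157.48.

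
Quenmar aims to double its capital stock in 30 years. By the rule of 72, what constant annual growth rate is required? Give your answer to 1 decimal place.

approximately 2.4%

72 / 30 ≈ 2.40, so about 2.4% annually.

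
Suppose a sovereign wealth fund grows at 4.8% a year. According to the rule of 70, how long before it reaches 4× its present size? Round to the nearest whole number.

29 years

At 4.8% it doubles every 70/4.8 ≈ 14.58 years.
Getting to 4× needs 2 doublings: 2 × 14.58 ≈ 29 years.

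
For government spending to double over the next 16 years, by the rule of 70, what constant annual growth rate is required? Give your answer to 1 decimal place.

≈ 4.4%

70 / 16 ≈ 4.38, so about 4.4% a year.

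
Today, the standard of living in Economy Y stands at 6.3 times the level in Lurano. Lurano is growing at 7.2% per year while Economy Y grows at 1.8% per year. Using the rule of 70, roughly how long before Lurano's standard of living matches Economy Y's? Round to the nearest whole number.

about 34 years

What matters is the difference: 5.4 pp.
Rule of 70 on the gap: the ratio halves every 70/5.4 ≈ 12.96 years.
A 6.3 times gap takes log₂(6.3) ≈ 2.66 halvings to close: 2.66 × 12.96 ≈ 34 years.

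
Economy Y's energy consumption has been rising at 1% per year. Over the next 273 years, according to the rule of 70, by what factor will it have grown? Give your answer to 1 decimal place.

Doubles every ≈ 70.00 years (70/1).
273 years is 3.90 doublings; 2^3.90 ≈ 14.9×.

around 14.9 times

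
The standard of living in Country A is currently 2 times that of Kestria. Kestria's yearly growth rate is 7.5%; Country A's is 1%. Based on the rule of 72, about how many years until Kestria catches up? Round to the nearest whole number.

The growth-rate gap is 7.5% − 1% = 6.5 percentage points.
So the ratio between them halves every 72/6.5 ≈ 11.08 years.
A 2 times gap closes after 1 halving: 1 × 11.08 ≈ 11 years.

11 years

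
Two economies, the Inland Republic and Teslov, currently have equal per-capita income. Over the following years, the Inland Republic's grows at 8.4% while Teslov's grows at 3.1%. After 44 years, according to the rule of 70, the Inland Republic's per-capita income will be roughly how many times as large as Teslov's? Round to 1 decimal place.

about 10.1 times

the Inland Republic pulls ahead at 5.3 pp per year, so the ratio doubles every 70/5.3 ≈ 13.21 years.
In 44 years that's 3.33 doublings: 2^3.33 ≈ 10.1.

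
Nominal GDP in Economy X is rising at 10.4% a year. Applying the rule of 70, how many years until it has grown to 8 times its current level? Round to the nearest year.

One doubling takes 70/10.4 = 6.73 years.
8 = 2^3, so 3 doublings → 20 years.

≈ 20 years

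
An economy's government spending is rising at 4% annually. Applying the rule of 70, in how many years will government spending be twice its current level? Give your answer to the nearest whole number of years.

At 4%, doubling takes about 70/4 = 17.50 years.

18 years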